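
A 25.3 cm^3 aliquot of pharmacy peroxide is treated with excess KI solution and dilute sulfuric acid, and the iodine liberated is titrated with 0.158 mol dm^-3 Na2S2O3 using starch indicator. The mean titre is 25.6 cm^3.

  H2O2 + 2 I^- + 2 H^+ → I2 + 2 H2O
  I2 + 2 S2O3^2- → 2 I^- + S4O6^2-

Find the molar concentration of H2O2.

n(S2O3^2-) = 0.0256 × 0.158 = 4.04 × 10^-3 mol
n(I2) = n(S2O3^2-)/2 = 2.02 × 10^-3 mol
n(H2O2) in the aliquot = 2.02 × 10^-3 mol (1:1 ratio)
[H2O2] = 2.02 × 10^-3 / 0.0253 = 0.0799 mol/L

0.0799 mol/L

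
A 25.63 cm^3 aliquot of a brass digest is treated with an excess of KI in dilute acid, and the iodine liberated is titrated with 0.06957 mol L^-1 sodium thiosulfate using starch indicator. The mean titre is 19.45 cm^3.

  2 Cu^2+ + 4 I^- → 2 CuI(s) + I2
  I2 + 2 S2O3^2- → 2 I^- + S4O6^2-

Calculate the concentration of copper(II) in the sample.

0.05280 mol/L

n(S2O3^2-) = 0.01945 × 0.06957 = 1.353 × 10^-3 mol
n(I2) = n(S2O3^2-)/2 = 6.766 × 10^-4 mol
From the 2:1 ratio, n(Cu2+) in the aliquot = 2/1 × 6.766 × 10^-4 = 1.353 × 10^-3 mol
[Cu2+] = 1.353 × 10^-3 / 0.02563 = 0.05280 mol/L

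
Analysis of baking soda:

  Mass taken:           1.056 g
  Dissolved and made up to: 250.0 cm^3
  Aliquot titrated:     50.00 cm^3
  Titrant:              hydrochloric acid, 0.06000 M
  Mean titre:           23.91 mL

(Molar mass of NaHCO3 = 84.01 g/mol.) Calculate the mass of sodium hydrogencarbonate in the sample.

NaHCO3 + HCl → NaCl + H2O + CO2
n(HCl) per titration = 0.02391 × 0.06000 = 1.435 × 10^-3 mol
n(NaHCO3) in each aliquot = 1.435 × 10^-3 mol (1:1 ratio)
n(NaHCO3) in the whole flask = 1.435 × 10^-3 × 250.0/50.00 = 7.173 × 10^-3 mol
mass of NaHCO3 = 7.173 × 10^-3 × 84.01 = 0.6026 g

0.6026 g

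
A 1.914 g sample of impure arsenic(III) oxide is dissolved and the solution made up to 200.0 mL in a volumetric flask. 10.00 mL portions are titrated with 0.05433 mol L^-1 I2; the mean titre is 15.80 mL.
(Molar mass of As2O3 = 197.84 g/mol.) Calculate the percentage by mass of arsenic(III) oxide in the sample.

As2O3 + 2 I2 + 2 H2O → As2O5 + 4 HI
n(I2) per titration = 0.01580 × 0.05433 = 8.584 × 10^-4 mol
From the 1:2 ratio, n(As2O3) in each aliquot = 1/2 × 8.584 × 10^-4 = 4.292 × 10^-4 mol
n(As2O3) in the whole flask = 4.292 × 10^-4 × 200.0/10.00 = 8.584 × 10^-3 mol
mass of As2O3 = 8.584 × 10^-3 × 197.84 = 1.698 g
% As2O3 = 1.698 / 1.914 × 100 = 88.73 %

88.73 %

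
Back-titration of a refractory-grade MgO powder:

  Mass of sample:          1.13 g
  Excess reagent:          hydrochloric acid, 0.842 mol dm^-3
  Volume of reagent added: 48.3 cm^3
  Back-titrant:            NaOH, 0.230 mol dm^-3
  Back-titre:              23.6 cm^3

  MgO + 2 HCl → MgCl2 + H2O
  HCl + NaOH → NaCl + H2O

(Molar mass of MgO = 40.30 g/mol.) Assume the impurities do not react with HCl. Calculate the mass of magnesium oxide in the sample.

0.710 g

n(HCl) added = 0.0483 × 0.842 = 0.0407 mol
n(NaOH) used in back-titration = 0.0236 × 0.230 = 5.43 × 10^-3 mol
n(HCl) left over = 5.43 × 10^-3 mol (1:1 ratio)
n(HCl) consumed by analyte = 0.0407 − 5.43 × 10^-3 = 0.0352 mol
From the 1:2 ratio, n(MgO) = 1/2 × 0.0352 = 0.0176 mol
mass of MgO = 0.0176 × 40.30 = 0.710 g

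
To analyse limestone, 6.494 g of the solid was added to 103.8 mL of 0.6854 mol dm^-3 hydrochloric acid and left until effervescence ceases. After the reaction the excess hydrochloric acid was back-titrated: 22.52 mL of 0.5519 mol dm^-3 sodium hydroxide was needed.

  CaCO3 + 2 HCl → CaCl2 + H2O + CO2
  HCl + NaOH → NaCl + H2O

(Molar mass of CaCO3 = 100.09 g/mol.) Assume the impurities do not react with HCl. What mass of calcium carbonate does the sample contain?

2.938 g

n(HCl) added = 0.1038 × 0.6854 = 0.07114 mol
n(NaOH) used in back-titration = 0.02252 × 0.5519 = 0.01243 mol
n(HCl) left over = 0.01243 mol (1:1 ratio)
n(HCl) consumed by analyte = 0.07114 − 0.01243 = 0.05872 mol
From the 1:2 ratio, n(CaCO3) = 1/2 × 0.05872 = 0.02936 mol
mass of CaCO3 = 0.02936 × 100.09 = 2.938 g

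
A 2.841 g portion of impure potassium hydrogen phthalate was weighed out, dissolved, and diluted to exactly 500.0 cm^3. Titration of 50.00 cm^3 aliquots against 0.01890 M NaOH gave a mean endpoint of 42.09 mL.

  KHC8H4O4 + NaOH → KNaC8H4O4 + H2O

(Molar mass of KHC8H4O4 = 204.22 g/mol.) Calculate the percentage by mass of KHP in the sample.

57.18 %

n(NaOH) per titration = 0.04209 × 0.01890 = 7.955 × 10^-4 mol
n(KHC8H4O4) in each aliquot = 7.955 × 10^-4 mol (1:1 ratio)
n(KHC8H4O4) in the whole flask = 7.955 × 10^-4 × 500.0/50.00 = 7.955 × 10^-3 mol
mass of KHC8H4O4 = 7.955 × 10^-3 × 204.22 = 1.625 g
% KHC8H4O4 = 1.625 / 2.841 × 100 = 57.18 %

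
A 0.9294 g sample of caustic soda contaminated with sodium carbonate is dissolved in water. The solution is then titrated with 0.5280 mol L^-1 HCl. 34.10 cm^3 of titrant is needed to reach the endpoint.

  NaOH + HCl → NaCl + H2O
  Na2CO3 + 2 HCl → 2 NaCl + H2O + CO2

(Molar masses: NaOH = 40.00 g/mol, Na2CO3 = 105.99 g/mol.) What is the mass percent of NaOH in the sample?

8.202 %

n(HCl) = 0.03410 × 0.5280 = 0.01800 mol
Let x = n(NaOH), y = n(Na2CO3).
Titrant: 1x + 2y = 0.01800;  mass: 40.00x + 105.99y = 0.9294
Solving, x = 1.906 × 10^-3 mol, y = 8.050 × 10^-3 mol
mass of NaOH = 1.906 × 10^-3 × 40.00 = 0.07623 g
% NaOH = 0.07623 / 0.9294 × 100 = 8.202 %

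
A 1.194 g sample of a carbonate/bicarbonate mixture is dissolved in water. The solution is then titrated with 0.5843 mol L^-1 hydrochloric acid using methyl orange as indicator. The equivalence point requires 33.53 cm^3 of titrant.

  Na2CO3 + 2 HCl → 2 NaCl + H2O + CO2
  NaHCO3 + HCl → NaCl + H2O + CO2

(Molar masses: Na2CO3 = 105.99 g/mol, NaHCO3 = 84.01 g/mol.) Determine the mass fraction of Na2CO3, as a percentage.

64.67 %

n(HCl) = 0.03353 × 0.5843 = 0.01959 mol
Let x = n(Na2CO3), y = n(NaHCO3).
Titrant: 2x + 1y = 0.01959;  mass: 105.99x + 84.01y = 1.194
Solving, x = 7.285 × 10^-3 mol, y = 5.022 × 10^-3 mol
mass of Na2CO3 = 7.285 × 10^-3 × 105.99 = 0.7721 g
% Na2CO3 = 0.7721 / 1.194 × 100 = 64.67 %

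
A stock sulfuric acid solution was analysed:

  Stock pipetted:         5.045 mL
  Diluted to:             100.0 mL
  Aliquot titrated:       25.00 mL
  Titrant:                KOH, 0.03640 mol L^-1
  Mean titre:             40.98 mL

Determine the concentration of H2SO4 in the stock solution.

0.5913 mol/L

H2SO4 + 2 KOH → K2SO4 + 2 H2O
n(KOH) = 0.04098 × 0.03640 = 1.492 × 10^-3 mol
From the 1:2 ratio, n(H2SO4) in the aliquot = 1/2 × 1.492 × 10^-3 = 7.458 × 10^-4 mol
[H2SO4]_dilute = 7.458 × 10^-4 / 0.02500 = 0.02983 mol/L
Dilution factor = 100.0 / 5.045 = 19.82
[H2SO4]_stock = 0.02983 × 19.82 = 0.5913 mol/L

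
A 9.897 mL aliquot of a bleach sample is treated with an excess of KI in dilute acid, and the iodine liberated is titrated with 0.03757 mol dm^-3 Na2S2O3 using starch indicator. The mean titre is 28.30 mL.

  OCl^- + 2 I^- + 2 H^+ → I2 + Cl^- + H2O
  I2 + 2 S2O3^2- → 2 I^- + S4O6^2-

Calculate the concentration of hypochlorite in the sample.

n(S2O3^2-) = 0.02830 × 0.03757 = 1.063 × 10^-3 mol
n(I2) = n(S2O3^2-)/2 = 5.316 × 10^-4 mol
n(OCl^-) in the aliquot = 5.316 × 10^-4 mol (1:1 ratio)
[OCl^-] = 5.316 × 10^-4 / 0.009897 = 0.05371 mol/L

0.05371 mol/L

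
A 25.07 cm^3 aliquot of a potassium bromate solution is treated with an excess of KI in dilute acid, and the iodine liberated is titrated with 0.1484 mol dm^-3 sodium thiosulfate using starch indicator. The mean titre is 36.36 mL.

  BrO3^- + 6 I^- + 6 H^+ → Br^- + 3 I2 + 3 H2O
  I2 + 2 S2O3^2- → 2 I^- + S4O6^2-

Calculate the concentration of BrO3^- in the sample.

0.03587 mol/L

n(S2O3^2-) = 0.03636 × 0.1484 = 5.396 × 10^-3 mol
n(I2) = n(S2O3^2-)/2 = 2.698 × 10^-3 mol
From the 1:3 ratio, n(BrO3^-) in the aliquot = 1/3 × 2.698 × 10^-3 = 8.993 × 10^-4 mol
[BrO3^-] = 8.993 × 10^-4 / 0.02507 = 0.03587 mol/L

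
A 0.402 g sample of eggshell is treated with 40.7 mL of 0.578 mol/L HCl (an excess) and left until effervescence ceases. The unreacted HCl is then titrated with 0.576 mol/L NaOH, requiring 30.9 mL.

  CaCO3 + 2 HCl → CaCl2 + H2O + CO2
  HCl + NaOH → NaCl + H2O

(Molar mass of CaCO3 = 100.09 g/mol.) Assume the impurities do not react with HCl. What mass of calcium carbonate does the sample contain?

n(HCl) added = 0.0407 × 0.578 = 0.0235 mol
n(NaOH) used in back-titration = 0.0309 × 0.576 = 0.0178 mol
n(HCl) left over = 0.0178 mol (1:1 ratio)
n(HCl) consumed by analyte = 0.0235 − 0.0178 = 5.73 × 10^-3 mol
From the 1:2 ratio, n(CaCO3) = 1/2 × 5.73 × 10^-3 = 2.86 × 10^-3 mol
mass of CaCO3 = 2.86 × 10^-3 × 100.09 = 0.287 g

0.287 g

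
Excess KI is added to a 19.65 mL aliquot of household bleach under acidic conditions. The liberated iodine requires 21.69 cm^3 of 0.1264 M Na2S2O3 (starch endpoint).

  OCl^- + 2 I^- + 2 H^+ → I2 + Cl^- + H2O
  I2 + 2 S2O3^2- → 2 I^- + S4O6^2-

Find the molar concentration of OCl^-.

0.06976 M

n(S2O3^2-) = 0.02169 × 0.1264 = 2.742 × 10^-3 mol
n(I2) = n(S2O3^2-)/2 = 1.371 × 10^-3 mol
n(OCl^-) in the aliquot = 1.371 × 10^-3 mol (1:1 ratio)
[OCl^-] = 1.371 × 10^-3 / 0.01965 = 0.06976 mol/L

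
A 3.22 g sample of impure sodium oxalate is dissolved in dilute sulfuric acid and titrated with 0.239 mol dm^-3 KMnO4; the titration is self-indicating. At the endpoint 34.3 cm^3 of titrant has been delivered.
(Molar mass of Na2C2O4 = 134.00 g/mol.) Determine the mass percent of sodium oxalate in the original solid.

2 MnO4^- + 5 C2O4^2- + 16 H^+ → 2 Mn^2+ + 10 CO2 + 8 H2O
n(KMnO4) = 0.0343 L × 0.239 mol/L = 8.20 × 10^-3 mol
From the 5:2 ratio, n(Na2C2O4) = 5/2 × 8.20 × 10^-3 = 0.0205 mol
mass of Na2C2O4 = 0.0205 × 134.00 g/mol = 2.75 g
% Na2C2O4 = 2.75 / 3.22 × 100 = 85.3 %

85.3 %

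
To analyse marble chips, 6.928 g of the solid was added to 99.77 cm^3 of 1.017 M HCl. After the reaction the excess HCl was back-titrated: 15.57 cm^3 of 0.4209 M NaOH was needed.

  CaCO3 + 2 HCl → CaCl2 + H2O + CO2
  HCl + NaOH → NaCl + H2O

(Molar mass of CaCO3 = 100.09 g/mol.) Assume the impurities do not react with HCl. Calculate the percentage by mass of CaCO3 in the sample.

68.56 %

n(HCl) added = 0.09977 × 1.017 = 0.1015 mol
n(NaOH) used in back-titration = 0.01557 × 0.4209 = 6.553 × 10^-3 mol
n(HCl) left over = 6.553 × 10^-3 mol (1:1 ratio)
n(HCl) consumed by analyte = 0.1015 − 6.553 × 10^-3 = 0.09491 mol
From the 1:2 ratio, n(CaCO3) = 1/2 × 0.09491 = 0.04746 mol
mass of CaCO3 = 0.04746 × 100.09 = 4.750 g
% CaCO3 = 4.750 / 6.928 × 100 = 68.56 %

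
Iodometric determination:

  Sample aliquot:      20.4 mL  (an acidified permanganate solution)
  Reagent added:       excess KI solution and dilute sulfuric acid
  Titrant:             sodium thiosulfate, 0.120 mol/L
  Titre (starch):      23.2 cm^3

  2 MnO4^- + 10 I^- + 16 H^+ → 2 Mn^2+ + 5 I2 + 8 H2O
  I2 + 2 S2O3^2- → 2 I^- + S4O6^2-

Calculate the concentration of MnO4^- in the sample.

0.0273 mol/L

n(S2O3^2-) = 0.0232 × 0.120 = 2.78 × 10^-3 mol
n(I2) = n(S2O3^2-)/2 = 1.39 × 10^-3 mol
From the 2:5 ratio, n(MnO4^-) in the aliquot = 2/5 × 1.39 × 10^-3 = 5.57 × 10^-4 mol
[MnO4^-] = 5.57 × 10^-4 / 0.0204 = 0.0273 mol/L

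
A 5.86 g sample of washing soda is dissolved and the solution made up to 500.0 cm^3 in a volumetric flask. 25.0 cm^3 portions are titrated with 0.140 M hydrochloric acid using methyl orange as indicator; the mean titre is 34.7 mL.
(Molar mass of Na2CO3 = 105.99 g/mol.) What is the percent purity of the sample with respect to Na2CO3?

87.9 %

Na2CO3 + 2 HCl → 2 NaCl + H2O + CO2
n(HCl) per titration = 0.0347 × 0.140 = 4.86 × 10^-3 mol
From the 1:2 ratio, n(Na2CO3) in each aliquot = 1/2 × 4.86 × 10^-3 = 2.43 × 10^-3 mol
n(Na2CO3) in the whole flask = 2.43 × 10^-3 × 500.0/25.0 = 0.0486 mol
mass of Na2CO3 = 0.0486 × 105.99 = 5.15 g
% Na2CO3 = 5.15 / 5.86 × 100 = 87.9 %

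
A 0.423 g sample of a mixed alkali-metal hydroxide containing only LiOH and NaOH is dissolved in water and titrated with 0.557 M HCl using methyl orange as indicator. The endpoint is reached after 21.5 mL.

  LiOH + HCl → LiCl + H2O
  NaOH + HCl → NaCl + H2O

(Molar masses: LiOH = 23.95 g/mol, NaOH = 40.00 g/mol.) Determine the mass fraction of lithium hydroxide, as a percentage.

n(HCl) = 0.0215 × 0.557 = 0.0120 mol
Let x = n(LiOH), y = n(NaOH).
Titrant: 1x + 1y = 0.0120;  mass: 23.95x + 40.00y = 0.423
Solving, x = 3.49 × 10^-3 mol, y = 8.49 × 10^-3 mol
mass of LiOH = 3.49 × 10^-3 × 23.95 = 0.0836 g
% LiOH = 0.0836 / 0.423 × 100 = 19.8 %

19.8 %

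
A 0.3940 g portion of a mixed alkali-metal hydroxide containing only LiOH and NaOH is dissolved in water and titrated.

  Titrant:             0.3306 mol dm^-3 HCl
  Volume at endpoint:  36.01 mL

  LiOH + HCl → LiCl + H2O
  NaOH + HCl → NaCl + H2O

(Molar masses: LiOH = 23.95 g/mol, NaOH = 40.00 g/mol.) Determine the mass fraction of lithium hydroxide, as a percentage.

31.13 %

n(HCl) = 0.03601 × 0.3306 = 0.01190 mol
Let x = n(LiOH), y = n(NaOH).
Titrant: 1x + 1y = 0.01190;  mass: 23.95x + 40.00y = 0.3940
Solving, x = 5.121 × 10^-3 mol, y = 6.784 × 10^-3 mol
mass of LiOH = 5.121 × 10^-3 × 23.95 = 0.1227 g
% LiOH = 0.1227 / 0.3940 × 100 = 31.13 %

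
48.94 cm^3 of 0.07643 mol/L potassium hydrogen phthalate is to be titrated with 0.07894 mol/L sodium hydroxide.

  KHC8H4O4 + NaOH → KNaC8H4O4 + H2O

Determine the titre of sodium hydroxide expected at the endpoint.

n(KHC8H4O4) = 0.04894 L × 0.07643 mol/L = 3.740 × 10^-3 mol
n(NaOH) = 3.740 × 10^-3 mol (1:1 stoichiometry)
V(NaOH) = 3.740 × 10^-3 mol / 0.07894 mol/L = 0.04738 L = 47.38 mL

47.38 mL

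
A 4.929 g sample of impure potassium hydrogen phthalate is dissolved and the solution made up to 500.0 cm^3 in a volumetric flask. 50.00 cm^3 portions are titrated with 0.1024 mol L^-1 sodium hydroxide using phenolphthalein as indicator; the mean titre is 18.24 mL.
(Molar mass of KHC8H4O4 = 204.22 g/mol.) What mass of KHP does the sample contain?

KHC8H4O4 + NaOH → KNaC8H4O4 + H2O
n(NaOH) per titration = 0.01824 × 0.1024 = 1.868 × 10^-3 mol
n(KHC8H4O4) in each aliquot = 1.868 × 10^-3 mol (1:1 ratio)
n(KHC8H4O4) in the whole flask = 1.868 × 10^-3 × 500.0/50.00 = 0.01868 mol
mass of KHC8H4O4 = 0.01868 × 204.22 = 3.814 g

3.814 g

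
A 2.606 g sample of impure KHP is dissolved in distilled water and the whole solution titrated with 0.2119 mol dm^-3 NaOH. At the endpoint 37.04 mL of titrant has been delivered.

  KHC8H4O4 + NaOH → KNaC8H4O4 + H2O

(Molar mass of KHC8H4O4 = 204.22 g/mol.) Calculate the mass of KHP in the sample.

1.603 g

n(NaOH) = 0.03704 L × 0.2119 mol/L = 7.849 × 10^-3 mol
n(KHC8H4O4) = 7.849 × 10^-3 mol (1:1 ratio)
mass of KHC8H4O4 = 7.849 × 10^-3 × 204.22 g/mol = 1.603 g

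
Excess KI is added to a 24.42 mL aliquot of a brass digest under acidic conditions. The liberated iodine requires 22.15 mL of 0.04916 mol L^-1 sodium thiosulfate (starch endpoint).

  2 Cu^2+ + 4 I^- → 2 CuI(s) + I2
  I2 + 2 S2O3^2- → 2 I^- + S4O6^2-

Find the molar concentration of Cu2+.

n(S2O3^2-) = 0.02215 × 0.04916 = 1.089 × 10^-3 mol
n(I2) = n(S2O3^2-)/2 = 5.444 × 10^-4 mol
From the 2:1 ratio, n(Cu2+) in the aliquot = 2/1 × 5.444 × 10^-4 = 1.089 × 10^-3 mol
[Cu2+] = 1.089 × 10^-3 / 0.02442 = 0.04459 mol/L

0.04459 mol/L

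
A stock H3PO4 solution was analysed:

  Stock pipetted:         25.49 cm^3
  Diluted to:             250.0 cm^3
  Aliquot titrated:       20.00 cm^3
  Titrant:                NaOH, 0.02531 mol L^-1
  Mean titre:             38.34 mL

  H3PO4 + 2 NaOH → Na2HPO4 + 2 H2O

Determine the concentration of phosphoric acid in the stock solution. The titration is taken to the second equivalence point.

n(NaOH) = 0.03834 × 0.02531 = 9.704 × 10^-4 mol
From the 1:2 ratio, n(H3PO4) in the aliquot = 1/2 × 9.704 × 10^-4 = 4.852 × 10^-4 mol
[H3PO4]_dilute = 4.852 × 10^-4 / 0.02000 = 0.02426 mol/L
Dilution factor = 250.0 / 25.49 = 9.808
[H3PO4]_stock = 0.02426 × 9.808 = 0.2379 mol/L

0.2379 mol/L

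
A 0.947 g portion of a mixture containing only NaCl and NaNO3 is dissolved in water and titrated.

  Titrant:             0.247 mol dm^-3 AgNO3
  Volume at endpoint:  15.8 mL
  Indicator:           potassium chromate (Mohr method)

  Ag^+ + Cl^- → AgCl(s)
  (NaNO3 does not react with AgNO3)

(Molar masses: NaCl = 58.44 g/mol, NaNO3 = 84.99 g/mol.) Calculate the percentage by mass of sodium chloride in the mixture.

24.1 %

n(AgNO3) = 0.0158 × 0.247 = 3.90 × 10^-3 mol
Let x = n(NaCl), y = n(NaNO3).
Titrant: 1x = 3.90 × 10^-3;  mass: 58.44x + 84.99y = 0.947
Solving, x = 3.90 × 10^-3 mol, y = 8.46 × 10^-3 mol
mass of NaCl = 3.90 × 10^-3 × 58.44 = 0.228 g
% NaCl = 0.228 / 0.947 × 100 = 24.1 %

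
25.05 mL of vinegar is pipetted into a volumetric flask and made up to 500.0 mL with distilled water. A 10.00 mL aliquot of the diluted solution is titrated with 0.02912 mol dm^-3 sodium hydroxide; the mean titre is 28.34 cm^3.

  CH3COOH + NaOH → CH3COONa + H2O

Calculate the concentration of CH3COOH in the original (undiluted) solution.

n(NaOH) = 0.02834 × 0.02912 = 8.253 × 10^-4 mol
n(CH3COOH) in the aliquot = 8.253 × 10^-4 mol (1:1 ratio)
[CH3COOH]_dilute = 8.253 × 10^-4 / 0.01000 = 0.08253 mol/L
Dilution factor = 500.0 / 25.05 = 19.96
[CH3COOH]_stock = 0.08253 × 19.96 = 1.647 mol/L

1.647 mol/L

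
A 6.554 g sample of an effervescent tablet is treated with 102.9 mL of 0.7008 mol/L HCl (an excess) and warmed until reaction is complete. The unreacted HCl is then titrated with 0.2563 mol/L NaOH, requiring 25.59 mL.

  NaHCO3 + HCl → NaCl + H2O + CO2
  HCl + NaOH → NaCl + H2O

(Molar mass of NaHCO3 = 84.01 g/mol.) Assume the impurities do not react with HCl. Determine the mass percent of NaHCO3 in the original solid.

n(HCl) added = 0.1029 × 0.7008 = 0.07211 mol
n(NaOH) used in back-titration = 0.02559 × 0.2563 = 6.559 × 10^-3 mol
n(HCl) left over = 6.559 × 10^-3 mol (1:1 ratio)
n(HCl) consumed by analyte = 0.07211 − 6.559 × 10^-3 = 0.06555 mol
n(NaHCO3) = 0.06555 mol (1:1 ratio)
mass of NaHCO3 = 0.06555 × 84.01 = 5.507 g
% NaHCO3 = 5.507 / 6.554 × 100 = 84.03 %

84.03 %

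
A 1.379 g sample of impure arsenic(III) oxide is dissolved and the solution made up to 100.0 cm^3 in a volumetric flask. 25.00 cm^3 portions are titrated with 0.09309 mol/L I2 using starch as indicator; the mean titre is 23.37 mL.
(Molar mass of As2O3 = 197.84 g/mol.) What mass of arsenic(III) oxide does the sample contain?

0.8608 g

As2O3 + 2 I2 + 2 H2O → As2O5 + 4 HI
n(I2) per titration = 0.02337 × 0.09309 = 2.176 × 10^-3 mol
From the 1:2 ratio, n(As2O3) in each aliquot = 1/2 × 2.176 × 10^-3 = 1.088 × 10^-3 mol
n(As2O3) in the whole flask = 1.088 × 10^-3 × 100.0/25.00 = 4.351 × 10^-3 mol
mass of As2O3 = 4.351 × 10^-3 × 197.84 = 0.8608 g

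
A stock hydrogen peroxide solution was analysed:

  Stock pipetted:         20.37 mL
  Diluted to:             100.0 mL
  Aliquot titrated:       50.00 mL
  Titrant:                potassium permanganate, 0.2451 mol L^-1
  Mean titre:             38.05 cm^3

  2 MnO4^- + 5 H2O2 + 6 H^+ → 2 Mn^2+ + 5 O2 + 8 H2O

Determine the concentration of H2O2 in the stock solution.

n(KMnO4) = 0.03805 × 0.2451 = 9.326 × 10^-3 mol
From the 5:2 ratio, n(H2O2) in the aliquot = 5/2 × 9.326 × 10^-3 = 0.02332 mol
[H2O2]_dilute = 0.02332 / 0.05000 = 0.4663 mol/L
Dilution factor = 100.0 / 20.37 = 4.909
[H2O2]_stock = 0.4663 × 4.909 = 2.289 mol/L

2.289 mol/L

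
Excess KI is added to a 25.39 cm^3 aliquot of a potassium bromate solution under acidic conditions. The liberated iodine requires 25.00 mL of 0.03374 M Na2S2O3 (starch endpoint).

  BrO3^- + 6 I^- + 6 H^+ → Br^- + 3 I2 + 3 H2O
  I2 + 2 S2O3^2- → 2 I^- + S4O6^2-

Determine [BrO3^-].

n(S2O3^2-) = 0.02500 × 0.03374 = 8.435 × 10^-4 mol
n(I2) = n(S2O3^2-)/2 = 4.218 × 10^-4 mol
From the 1:3 ratio, n(BrO3^-) in the aliquot = 1/3 × 4.218 × 10^-4 = 1.406 × 10^-4 mol
[BrO3^-] = 1.406 × 10^-4 / 0.02539 = 0.005537 mol/L

0.005537 M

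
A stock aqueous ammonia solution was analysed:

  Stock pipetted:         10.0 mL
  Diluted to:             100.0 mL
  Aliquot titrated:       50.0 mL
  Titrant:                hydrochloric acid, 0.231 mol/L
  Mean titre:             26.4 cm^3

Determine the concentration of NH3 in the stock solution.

NH3 + HCl → NH4Cl
n(HCl) = 0.0264 × 0.231 = 6.10 × 10^-3 mol
n(NH3) in the aliquot = 6.10 × 10^-3 mol (1:1 ratio)
[NH3]_dilute = 6.10 × 10^-3 / 0.0500 = 0.122 mol/L
Dilution factor = 100.0 / 10.0 = 10.00
[NH3]_stock = 0.122 × 10.00 = 1.22 mol/L

1.22 mol/L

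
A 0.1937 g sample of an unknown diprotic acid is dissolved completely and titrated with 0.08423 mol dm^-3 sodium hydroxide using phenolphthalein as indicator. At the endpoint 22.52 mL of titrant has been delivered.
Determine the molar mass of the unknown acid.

204.2 g/mol

n(NaOH) = 0.02252 L × 0.08423 mol/L = 1.897 × 10^-3 mol
From the 1:2 ratio, n(H2A) = 1/2 × 1.897 × 10^-3 = 9.484 × 10^-4 mol
M = m / n = 0.1937 g / 9.484 × 10^-4 mol = 204.2 g/mol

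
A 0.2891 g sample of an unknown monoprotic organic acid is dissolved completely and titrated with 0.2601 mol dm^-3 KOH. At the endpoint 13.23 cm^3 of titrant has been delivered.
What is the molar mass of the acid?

84.01 g/mol

n(KOH) = 0.01323 L × 0.2601 mol/L = 3.441 × 10^-3 mol
n(HA) = 3.441 × 10^-3 mol (1:1 ratio)
M = m / n = 0.2891 g / 3.441 × 10^-3 mol = 84.01 g/mol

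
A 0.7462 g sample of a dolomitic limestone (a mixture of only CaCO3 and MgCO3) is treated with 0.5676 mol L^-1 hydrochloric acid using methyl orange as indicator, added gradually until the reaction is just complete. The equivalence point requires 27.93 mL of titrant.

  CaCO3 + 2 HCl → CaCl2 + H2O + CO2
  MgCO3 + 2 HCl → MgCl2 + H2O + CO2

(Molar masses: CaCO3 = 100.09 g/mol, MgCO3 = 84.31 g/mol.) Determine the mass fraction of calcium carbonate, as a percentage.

66.23 %

n(HCl) = 0.02793 × 0.5676 = 0.01585 mol
Let x = n(CaCO3), y = n(MgCO3).
Titrant: 2x + 2y = 0.01585;  mass: 100.09x + 84.31y = 0.7462
Solving, x = 4.938 × 10^-3 mol, y = 2.989 × 10^-3 mol
mass of CaCO3 = 4.938 × 10^-3 × 100.09 = 0.4942 g
% CaCO3 = 0.4942 / 0.7462 × 100 = 66.23 %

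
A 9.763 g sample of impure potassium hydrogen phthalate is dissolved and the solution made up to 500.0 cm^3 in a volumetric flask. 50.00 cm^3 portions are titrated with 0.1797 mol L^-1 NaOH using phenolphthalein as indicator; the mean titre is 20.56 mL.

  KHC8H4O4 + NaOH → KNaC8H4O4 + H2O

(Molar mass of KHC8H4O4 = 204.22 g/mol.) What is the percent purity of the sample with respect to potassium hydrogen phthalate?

n(NaOH) per titration = 0.02056 × 0.1797 = 3.695 × 10^-3 mol
n(KHC8H4O4) in each aliquot = 3.695 × 10^-3 mol (1:1 ratio)
n(KHC8H4O4) in the whole flask = 3.695 × 10^-3 × 500.0/50.00 = 0.03695 mol
mass of KHC8H4O4 = 0.03695 × 204.22 = 7.545 g
% KHC8H4O4 = 7.545 / 9.763 × 100 = 77.28 %

77.28 %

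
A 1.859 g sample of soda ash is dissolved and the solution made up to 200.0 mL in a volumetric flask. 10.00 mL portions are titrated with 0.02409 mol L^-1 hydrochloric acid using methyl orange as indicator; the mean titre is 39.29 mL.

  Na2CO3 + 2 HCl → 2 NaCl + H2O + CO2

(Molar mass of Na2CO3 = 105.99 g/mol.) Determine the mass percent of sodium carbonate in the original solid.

53.96 %

n(HCl) per titration = 0.03929 × 0.02409 = 9.465 × 10^-4 mol
From the 1:2 ratio, n(Na2CO3) in each aliquot = 1/2 × 9.465 × 10^-4 = 4.732 × 10^-4 mol
n(Na2CO3) in the whole flask = 4.732 × 10^-4 × 200.0/10.00 = 9.465 × 10^-3 mol
mass of Na2CO3 = 9.465 × 10^-3 × 105.99 = 1.003 g
% Na2CO3 = 1.003 / 1.859 × 100 = 53.96 %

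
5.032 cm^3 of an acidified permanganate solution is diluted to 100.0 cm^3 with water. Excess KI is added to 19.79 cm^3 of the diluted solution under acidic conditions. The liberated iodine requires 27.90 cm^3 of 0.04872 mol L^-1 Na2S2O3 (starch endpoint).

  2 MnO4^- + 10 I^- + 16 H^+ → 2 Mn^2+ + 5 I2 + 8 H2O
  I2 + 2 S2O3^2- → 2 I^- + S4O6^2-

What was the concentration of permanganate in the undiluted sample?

n(S2O3^2-) = 0.02790 × 0.04872 = 1.359 × 10^-3 mol
n(I2) = n(S2O3^2-)/2 = 6.796 × 10^-4 mol
From the 2:5 ratio, n(MnO4^-) in the aliquot = 2/5 × 6.796 × 10^-4 = 2.719 × 10^-4 mol
[MnO4^-]_dilute = 2.719 × 10^-4 / 0.01979 = 0.01374 mol/L
[MnO4^-]_original = 0.01374 × 100.0/5.032 = 0.2730 mol/L

0.2730 mol/L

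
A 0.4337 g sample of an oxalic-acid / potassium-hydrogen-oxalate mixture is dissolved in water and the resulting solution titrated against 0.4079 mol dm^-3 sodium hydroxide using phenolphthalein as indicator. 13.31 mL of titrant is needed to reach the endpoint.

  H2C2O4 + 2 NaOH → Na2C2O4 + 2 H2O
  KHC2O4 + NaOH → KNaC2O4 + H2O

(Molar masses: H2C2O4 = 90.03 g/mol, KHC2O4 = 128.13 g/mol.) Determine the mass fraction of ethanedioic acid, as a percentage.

n(NaOH) = 0.01331 × 0.4079 = 5.429 × 10^-3 mol
Let x = n(H2C2O4), y = n(KHC2O4).
Titrant: 2x + 1y = 5.429 × 10^-3;  mass: 90.03x + 128.13y = 0.4337
Solving, x = 1.576 × 10^-3 mol, y = 2.278 × 10^-3 mol
mass of H2C2O4 = 1.576 × 10^-3 × 90.03 = 0.1419 g
% H2C2O4 = 0.1419 / 0.4337 × 100 = 32.71 %

32.71 %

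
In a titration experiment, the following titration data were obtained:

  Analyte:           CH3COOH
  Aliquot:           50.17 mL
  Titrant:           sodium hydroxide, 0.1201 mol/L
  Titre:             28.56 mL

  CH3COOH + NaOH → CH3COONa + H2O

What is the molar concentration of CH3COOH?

0.06837 mol/L

n(NaOH) = 0.02856 L × 0.1201 mol/L = 3.430 × 10^-3 mol
n(CH3COOH) = 3.430 × 10^-3 mol (1:1 mole ratio)
[CH3COOH] = 3.430 × 10^-3 mol / 0.05017 L = 0.06837 mol/L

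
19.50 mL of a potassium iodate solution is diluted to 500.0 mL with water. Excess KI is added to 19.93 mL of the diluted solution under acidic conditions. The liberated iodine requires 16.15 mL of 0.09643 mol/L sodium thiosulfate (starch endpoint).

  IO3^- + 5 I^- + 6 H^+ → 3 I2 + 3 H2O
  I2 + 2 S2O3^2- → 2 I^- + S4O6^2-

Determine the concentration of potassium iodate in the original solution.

n(S2O3^2-) = 0.01615 × 0.09643 = 1.557 × 10^-3 mol
n(I2) = n(S2O3^2-)/2 = 7.787 × 10^-4 mol
From the 1:3 ratio, n(IO3^-) in the aliquot = 1/3 × 7.787 × 10^-4 = 2.596 × 10^-4 mol
[IO3^-]_dilute = 2.596 × 10^-4 / 0.01993 = 0.01302 mol/L
[IO3^-]_original = 0.01302 × 500.0/19.50 = 0.3339 mol/L

0.3339 mol/L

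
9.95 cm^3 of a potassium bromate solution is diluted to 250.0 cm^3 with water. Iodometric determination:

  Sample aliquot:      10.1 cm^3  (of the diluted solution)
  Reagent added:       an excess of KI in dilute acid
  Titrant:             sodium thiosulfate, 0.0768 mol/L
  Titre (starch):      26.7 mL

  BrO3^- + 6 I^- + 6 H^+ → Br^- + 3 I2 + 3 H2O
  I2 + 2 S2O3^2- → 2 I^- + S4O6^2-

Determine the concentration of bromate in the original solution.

n(S2O3^2-) = 0.0267 × 0.0768 = 2.05 × 10^-3 mol
n(I2) = n(S2O3^2-)/2 = 1.03 × 10^-3 mol
From the 1:3 ratio, n(BrO3^-) in the aliquot = 1/3 × 1.03 × 10^-3 = 3.42 × 10^-4 mol
[BrO3^-]_dilute = 3.42 × 10^-4 / 0.0101 = 0.0338 mol/L
[BrO3^-]_original = 0.0338 × 250.0/9.95 = 0.850 mol/L

0.850 mol/L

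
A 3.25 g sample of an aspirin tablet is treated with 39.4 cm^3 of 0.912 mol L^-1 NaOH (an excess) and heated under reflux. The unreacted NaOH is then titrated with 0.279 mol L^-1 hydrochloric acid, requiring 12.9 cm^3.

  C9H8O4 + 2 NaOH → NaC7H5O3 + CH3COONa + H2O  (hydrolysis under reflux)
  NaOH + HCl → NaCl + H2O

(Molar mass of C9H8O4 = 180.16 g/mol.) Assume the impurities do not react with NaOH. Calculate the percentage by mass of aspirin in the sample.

89.6 %

n(NaOH) added = 0.0394 × 0.912 = 0.0359 mol
n(HCl) used in back-titration = 0.0129 × 0.279 = 3.60 × 10^-3 mol
n(NaOH) left over = 3.60 × 10^-3 mol (1:1 ratio)
n(NaOH) consumed by analyte = 0.0359 − 3.60 × 10^-3 = 0.0323 mol
From the 1:2 ratio, n(C9H8O4) = 1/2 × 0.0323 = 0.0162 mol
mass of C9H8O4 = 0.0162 × 180.16 = 2.91 g
% C9H8O4 = 2.91 / 3.25 × 100 = 89.6 %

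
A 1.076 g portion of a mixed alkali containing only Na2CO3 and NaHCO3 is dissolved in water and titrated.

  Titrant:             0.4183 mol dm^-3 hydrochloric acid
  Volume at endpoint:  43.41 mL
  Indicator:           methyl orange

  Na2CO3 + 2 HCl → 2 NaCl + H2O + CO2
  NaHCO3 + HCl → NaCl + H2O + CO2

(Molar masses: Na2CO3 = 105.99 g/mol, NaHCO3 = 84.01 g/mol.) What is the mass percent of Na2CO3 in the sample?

71.38 %

n(HCl) = 0.04341 × 0.4183 = 0.01816 mol
Let x = n(Na2CO3), y = n(NaHCO3).
Titrant: 2x + 1y = 0.01816;  mass: 105.99x + 84.01y = 1.076
Solving, x = 7.246 × 10^-3 mol, y = 3.666 × 10^-3 mol
mass of Na2CO3 = 7.246 × 10^-3 × 105.99 = 0.7680 g
% Na2CO3 = 0.7680 / 1.076 × 100 = 71.38 %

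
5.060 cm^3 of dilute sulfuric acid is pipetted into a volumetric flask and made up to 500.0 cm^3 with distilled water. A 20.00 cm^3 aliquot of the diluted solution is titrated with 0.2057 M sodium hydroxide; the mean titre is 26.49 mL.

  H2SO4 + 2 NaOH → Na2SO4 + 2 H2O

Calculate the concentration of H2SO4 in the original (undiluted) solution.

n(NaOH) = 0.02649 × 0.2057 = 5.449 × 10^-3 mol
From the 1:2 ratio, n(H2SO4) in the aliquot = 1/2 × 5.449 × 10^-3 = 2.724 × 10^-3 mol
[H2SO4]_dilute = 2.724 × 10^-3 / 0.02000 = 0.1362 mol/L
Dilution factor = 500.0 / 5.060 = 98.81
[H2SO4]_stock = 0.1362 × 98.81 = 13.46 mol/L

13.46 M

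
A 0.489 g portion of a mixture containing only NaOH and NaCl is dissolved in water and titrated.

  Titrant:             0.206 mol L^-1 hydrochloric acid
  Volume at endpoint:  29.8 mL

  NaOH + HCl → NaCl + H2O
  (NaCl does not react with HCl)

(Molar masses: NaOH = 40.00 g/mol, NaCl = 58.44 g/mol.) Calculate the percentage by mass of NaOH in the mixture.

50.2 %

n(HCl) = 0.0298 × 0.206 = 6.14 × 10^-3 mol
Let x = n(NaOH), y = n(NaCl).
Titrant: 1x = 6.14 × 10^-3;  mass: 40.00x + 58.44y = 0.489
Solving, x = 6.14 × 10^-3 mol, y = 4.17 × 10^-3 mol
mass of NaOH = 6.14 × 10^-3 × 40.00 = 0.246 g
% NaOH = 0.246 / 0.489 × 100 = 50.2 %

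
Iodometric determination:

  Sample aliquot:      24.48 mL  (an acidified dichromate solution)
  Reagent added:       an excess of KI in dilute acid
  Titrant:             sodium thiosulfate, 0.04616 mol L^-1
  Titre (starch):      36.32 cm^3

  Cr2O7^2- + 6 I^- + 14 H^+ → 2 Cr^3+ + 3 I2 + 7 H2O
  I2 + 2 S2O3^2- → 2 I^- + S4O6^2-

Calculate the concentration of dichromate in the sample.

n(S2O3^2-) = 0.03632 × 0.04616 = 1.677 × 10^-3 mol
n(I2) = n(S2O3^2-)/2 = 8.383 × 10^-4 mol
From the 1:3 ratio, n(Cr2O7^2-) in the aliquot = 1/3 × 8.383 × 10^-4 = 2.794 × 10^-4 mol
[Cr2O7^2-] = 2.794 × 10^-4 / 0.02448 = 0.01141 mol/L

0.01141 mol/L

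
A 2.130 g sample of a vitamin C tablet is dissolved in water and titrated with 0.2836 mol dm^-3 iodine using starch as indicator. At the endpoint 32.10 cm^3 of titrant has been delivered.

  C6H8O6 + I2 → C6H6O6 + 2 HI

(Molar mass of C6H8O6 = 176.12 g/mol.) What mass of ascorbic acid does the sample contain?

1.603 g

n(I2) = 0.03210 L × 0.2836 mol/L = 9.104 × 10^-3 mol
n(C6H8O6) = 9.104 × 10^-3 mol (1:1 ratio)
mass of C6H8O6 = 9.104 × 10^-3 × 176.12 g/mol = 1.603 g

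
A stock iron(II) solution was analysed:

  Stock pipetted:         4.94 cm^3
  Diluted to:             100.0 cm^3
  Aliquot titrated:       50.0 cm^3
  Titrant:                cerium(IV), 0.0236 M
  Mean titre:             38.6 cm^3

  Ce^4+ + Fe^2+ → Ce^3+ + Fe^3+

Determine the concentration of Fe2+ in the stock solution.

n(Ce4+) = 0.0386 × 0.0236 = 9.11 × 10^-4 mol
n(Fe2+) in the aliquot = 9.11 × 10^-4 mol (1:1 ratio)
[Fe2+]_dilute = 9.11 × 10^-4 / 0.0500 = 0.0182 mol/L
Dilution factor = 100.0 / 4.94 = 20.24
[Fe2+]_stock = 0.0182 × 20.24 = 0.369 mol/L

0.369 M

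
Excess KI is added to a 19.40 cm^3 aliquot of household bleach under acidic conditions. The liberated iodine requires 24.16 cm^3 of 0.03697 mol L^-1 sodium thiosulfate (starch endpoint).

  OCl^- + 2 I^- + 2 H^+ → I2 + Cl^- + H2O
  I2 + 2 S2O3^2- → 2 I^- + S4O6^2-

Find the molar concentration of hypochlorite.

0.02302 mol/L

n(S2O3^2-) = 0.02416 × 0.03697 = 8.932 × 10^-4 mol
n(I2) = n(S2O3^2-)/2 = 4.466 × 10^-4 mol
n(OCl^-) in the aliquot = 4.466 × 10^-4 mol (1:1 ratio)
[OCl^-] = 4.466 × 10^-4 / 0.01940 = 0.02302 mol/L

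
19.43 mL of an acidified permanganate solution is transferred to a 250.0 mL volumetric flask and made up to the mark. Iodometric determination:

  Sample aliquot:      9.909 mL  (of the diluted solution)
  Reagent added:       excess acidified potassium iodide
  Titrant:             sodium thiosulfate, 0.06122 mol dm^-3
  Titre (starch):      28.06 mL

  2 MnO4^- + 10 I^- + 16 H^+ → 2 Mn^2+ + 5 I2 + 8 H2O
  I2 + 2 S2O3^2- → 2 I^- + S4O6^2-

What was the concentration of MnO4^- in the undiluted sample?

n(S2O3^2-) = 0.02806 × 0.06122 = 1.718 × 10^-3 mol
n(I2) = n(S2O3^2-)/2 = 8.589 × 10^-4 mol
From the 2:5 ratio, n(MnO4^-) in the aliquot = 2/5 × 8.589 × 10^-4 = 3.436 × 10^-4 mol
[MnO4^-]_dilute = 3.436 × 10^-4 / 0.009909 = 0.03467 mol/L
[MnO4^-]_original = 0.03467 × 250.0/19.43 = 0.4461 mol/L

0.4461 mol/L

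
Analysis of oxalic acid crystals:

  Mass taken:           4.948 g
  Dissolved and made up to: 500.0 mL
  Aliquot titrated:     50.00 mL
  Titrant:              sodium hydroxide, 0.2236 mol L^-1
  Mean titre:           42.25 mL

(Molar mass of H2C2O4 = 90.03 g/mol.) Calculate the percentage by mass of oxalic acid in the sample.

H2C2O4 + 2 NaOH → Na2C2O4 + 2 H2O
n(NaOH) per titration = 0.04225 × 0.2236 = 9.447 × 10^-3 mol
From the 1:2 ratio, n(H2C2O4) in each aliquot = 1/2 × 9.447 × 10^-3 = 4.724 × 10^-3 mol
n(H2C2O4) in the whole flask = 4.724 × 10^-3 × 500.0/50.00 = 0.04724 mol
mass of H2C2O4 = 0.04724 × 90.03 = 4.253 g
% H2C2O4 = 4.253 / 4.948 × 100 = 85.95 %

85.95 %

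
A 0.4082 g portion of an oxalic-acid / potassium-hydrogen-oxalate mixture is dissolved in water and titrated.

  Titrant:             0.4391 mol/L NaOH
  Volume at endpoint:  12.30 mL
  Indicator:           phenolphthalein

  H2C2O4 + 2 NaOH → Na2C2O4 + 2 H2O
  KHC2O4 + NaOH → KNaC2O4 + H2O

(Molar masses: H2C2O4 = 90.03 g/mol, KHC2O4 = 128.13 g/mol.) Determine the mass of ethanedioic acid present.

n(NaOH) = 0.01230 × 0.4391 = 5.401 × 10^-3 mol
Let x = n(H2C2O4), y = n(KHC2O4).
Titrant: 2x + 1y = 5.401 × 10^-3;  mass: 90.03x + 128.13y = 0.4082
Solving, x = 1.707 × 10^-3 mol, y = 1.986 × 10^-3 mol
mass of H2C2O4 = 1.707 × 10^-3 × 90.03 = 0.1537 g

0.1537 g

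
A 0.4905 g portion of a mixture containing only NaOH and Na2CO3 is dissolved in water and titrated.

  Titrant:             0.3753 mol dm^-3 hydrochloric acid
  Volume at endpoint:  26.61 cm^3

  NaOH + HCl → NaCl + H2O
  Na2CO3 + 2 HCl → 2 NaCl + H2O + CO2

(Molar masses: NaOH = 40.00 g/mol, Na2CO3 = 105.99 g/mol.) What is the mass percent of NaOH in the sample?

24.32 %

n(HCl) = 0.02661 × 0.3753 = 9.987 × 10^-3 mol
Let x = n(NaOH), y = n(Na2CO3).
Titrant: 1x + 2y = 9.987 × 10^-3;  mass: 40.00x + 105.99y = 0.4905
Solving, x = 2.982 × 10^-3 mol, y = 3.503 × 10^-3 mol
mass of NaOH = 2.982 × 10^-3 × 40.00 = 0.1193 g
% NaOH = 0.1193 / 0.4905 × 100 = 24.32 %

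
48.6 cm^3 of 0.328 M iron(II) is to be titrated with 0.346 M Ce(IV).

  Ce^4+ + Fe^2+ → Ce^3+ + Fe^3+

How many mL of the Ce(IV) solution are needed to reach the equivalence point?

n(Fe2+) = 0.0486 L × 0.328 mol/L = 0.0159 mol
n(Ce4+) = 0.0159 mol (1:1 stoichiometry)
V(Ce4+) = 0.0159 mol / 0.346 mol/L = 0.0461 L = 46.1 mL

46.1 mL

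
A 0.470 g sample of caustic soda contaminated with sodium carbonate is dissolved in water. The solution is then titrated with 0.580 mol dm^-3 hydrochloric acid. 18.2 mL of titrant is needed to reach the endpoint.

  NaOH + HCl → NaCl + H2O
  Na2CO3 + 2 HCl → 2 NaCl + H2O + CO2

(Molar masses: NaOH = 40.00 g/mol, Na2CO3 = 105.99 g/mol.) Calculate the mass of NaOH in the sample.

n(HCl) = 0.0182 × 0.580 = 0.0106 mol
Let x = n(NaOH), y = n(Na2CO3).
Titrant: 1x + 2y = 0.0106;  mass: 40.00x + 105.99y = 0.470
Solving, x = 6.88 × 10^-3 mol, y = 1.84 × 10^-3 mol
mass of NaOH = 6.88 × 10^-3 × 40.00 = 0.275 g

0.275 g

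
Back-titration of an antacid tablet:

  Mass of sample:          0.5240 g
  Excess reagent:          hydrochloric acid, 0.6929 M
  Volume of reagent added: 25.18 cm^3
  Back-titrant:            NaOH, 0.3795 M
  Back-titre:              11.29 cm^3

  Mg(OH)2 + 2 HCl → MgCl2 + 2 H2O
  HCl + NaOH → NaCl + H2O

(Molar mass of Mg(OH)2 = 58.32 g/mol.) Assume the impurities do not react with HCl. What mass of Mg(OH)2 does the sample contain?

0.3838 g

n(HCl) added = 0.02518 × 0.6929 = 0.01745 mol
n(NaOH) used in back-titration = 0.01129 × 0.3795 = 4.285 × 10^-3 mol
n(HCl) left over = 4.285 × 10^-3 mol (1:1 ratio)
n(HCl) consumed by analyte = 0.01745 − 4.285 × 10^-3 = 0.01316 mol
From the 1:2 ratio, n(Mg(OH)2) = 1/2 × 0.01316 = 6.581 × 10^-3 mol
mass of Mg(OH)2 = 6.581 × 10^-3 × 58.32 = 0.3838 g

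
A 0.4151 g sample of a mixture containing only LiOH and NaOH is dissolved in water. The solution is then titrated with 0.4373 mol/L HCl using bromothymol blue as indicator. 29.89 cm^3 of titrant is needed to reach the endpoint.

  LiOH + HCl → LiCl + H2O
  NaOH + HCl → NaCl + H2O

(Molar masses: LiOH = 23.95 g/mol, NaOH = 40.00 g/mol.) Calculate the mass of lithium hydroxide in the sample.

n(HCl) = 0.02989 × 0.4373 = 0.01307 mol
Let x = n(LiOH), y = n(NaOH).
Titrant: 1x + 1y = 0.01307;  mass: 23.95x + 40.00y = 0.4151
Solving, x = 6.713 × 10^-3 mol, y = 6.358 × 10^-3 mol
mass of LiOH = 6.713 × 10^-3 × 23.95 = 0.1608 g

0.1608 g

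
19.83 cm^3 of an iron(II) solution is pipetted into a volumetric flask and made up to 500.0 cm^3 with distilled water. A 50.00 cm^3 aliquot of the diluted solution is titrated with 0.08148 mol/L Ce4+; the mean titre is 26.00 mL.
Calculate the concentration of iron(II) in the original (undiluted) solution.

Ce^4+ + Fe^2+ → Ce^3+ + Fe^3+
n(Ce4+) = 0.02600 × 0.08148 = 2.118 × 10^-3 mol
n(Fe2+) in the aliquot = 2.118 × 10^-3 mol (1:1 ratio)
[Fe2+]_dilute = 2.118 × 10^-3 / 0.05000 = 0.04237 mol/L
Dilution factor = 500.0 / 19.83 = 25.21
[Fe2+]_stock = 0.04237 × 25.21 = 1.068 mol/L

1.068 mol/L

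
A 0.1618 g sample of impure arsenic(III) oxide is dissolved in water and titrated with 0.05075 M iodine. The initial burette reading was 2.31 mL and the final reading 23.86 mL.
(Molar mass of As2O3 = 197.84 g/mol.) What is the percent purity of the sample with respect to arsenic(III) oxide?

As2O3 + 2 I2 + 2 H2O → As2O5 + 4 HI
n(I2) = 0.02155 L × 0.05075 mol/L = 1.094 × 10^-3 mol
From the 1:2 ratio, n(As2O3) = 1/2 × 1.094 × 10^-3 = 5.468 × 10^-4 mol
mass of As2O3 = 5.468 × 10^-4 × 197.84 g/mol = 0.1082 g
% As2O3 = 0.1082 / 0.1618 × 100 = 66.86 %

66.86 %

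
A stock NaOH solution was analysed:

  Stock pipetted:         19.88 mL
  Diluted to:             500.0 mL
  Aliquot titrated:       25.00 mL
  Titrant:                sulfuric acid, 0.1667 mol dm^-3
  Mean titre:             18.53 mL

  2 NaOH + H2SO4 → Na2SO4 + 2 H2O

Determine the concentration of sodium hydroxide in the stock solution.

n(H2SO4) = 0.01853 × 0.1667 = 3.089 × 10^-3 mol
From the 2:1 ratio, n(NaOH) in the aliquot = 2/1 × 3.089 × 10^-3 = 6.178 × 10^-3 mol
[NaOH]_dilute = 6.178 × 10^-3 / 0.02500 = 0.2471 mol/L
Dilution factor = 500.0 / 19.88 = 25.15
[NaOH]_stock = 0.2471 × 25.15 = 6.215 mol/L

6.215 mol/L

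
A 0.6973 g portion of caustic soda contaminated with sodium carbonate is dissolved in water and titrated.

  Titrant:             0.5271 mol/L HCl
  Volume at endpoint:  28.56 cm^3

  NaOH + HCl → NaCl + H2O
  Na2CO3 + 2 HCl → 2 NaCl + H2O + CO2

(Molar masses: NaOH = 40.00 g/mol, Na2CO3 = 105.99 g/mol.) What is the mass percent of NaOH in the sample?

n(HCl) = 0.02856 × 0.5271 = 0.01505 mol
Let x = n(NaOH), y = n(Na2CO3).
Titrant: 1x + 2y = 0.01505;  mass: 40.00x + 105.99y = 0.6973
Solving, x = 7.733 × 10^-3 mol, y = 3.661 × 10^-3 mol
mass of NaOH = 7.733 × 10^-3 × 40.00 = 0.3093 g
% NaOH = 0.3093 / 0.6973 × 100 = 44.36 %

44.36 %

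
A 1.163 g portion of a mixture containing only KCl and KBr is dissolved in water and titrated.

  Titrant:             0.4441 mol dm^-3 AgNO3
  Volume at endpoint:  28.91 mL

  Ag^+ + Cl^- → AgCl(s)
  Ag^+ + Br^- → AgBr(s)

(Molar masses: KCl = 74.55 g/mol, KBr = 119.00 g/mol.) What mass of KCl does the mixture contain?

n(AgNO3) = 0.02891 × 0.4441 = 0.01284 mol
Let x = n(KCl), y = n(KBr).
Titrant: 1x + 1y = 0.01284;  mass: 74.55x + 119.00y = 1.163
Solving, x = 8.208 × 10^-3 mol, y = 4.631 × 10^-3 mol
mass of KCl = 8.208 × 10^-3 × 74.55 = 0.6119 g

0.6119 g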